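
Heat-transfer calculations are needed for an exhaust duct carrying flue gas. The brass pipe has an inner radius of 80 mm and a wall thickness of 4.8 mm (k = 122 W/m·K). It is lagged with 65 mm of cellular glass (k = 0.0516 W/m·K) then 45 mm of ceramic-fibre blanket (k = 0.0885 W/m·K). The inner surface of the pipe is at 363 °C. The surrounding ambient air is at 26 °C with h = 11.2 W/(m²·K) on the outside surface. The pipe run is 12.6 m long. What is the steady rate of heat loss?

Q ≈ 1850 W

Cylindrical conduction, so R = ln(r₂/r₁)/(2πkL) per layer, in series:
R_brass pipe wall = ln(84.8/80)/(2π×122×12.6) = 6.033×10^-6 K/W
R_cellular glass = ln(149.8/84.8)/(2π×0.0516×12.6) = 0.1393 K/W
R_ceramic-fibre blanket = ln(194.8/149.8)/(2π×0.0885×12.6) = 0.03749 K/W
R_outer film = 1/(h_o·2πr_oL) = 1/(11.2×2π×0.1948×12.6) = 0.00579 K/W
R_total = 0.1826 K/W
Q = ΔT/R_total = 337/0.1826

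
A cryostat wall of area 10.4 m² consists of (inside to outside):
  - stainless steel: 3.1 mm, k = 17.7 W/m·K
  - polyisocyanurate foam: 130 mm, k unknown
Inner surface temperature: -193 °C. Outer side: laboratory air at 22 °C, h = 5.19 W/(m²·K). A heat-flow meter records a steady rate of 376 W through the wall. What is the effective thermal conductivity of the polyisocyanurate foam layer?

k ≈ 0.0226 W/(m·K)

Thermal resistances in series:
R_stainless steel = L/(kA) = 0.0031/(17.7×10.4) = 1.684×10^-5 K/W
R_outer film = 1/(h_o·A) = 1/(5.19×10.4) = 0.01853 K/W
Sum of known resistances R_other = 0.01854 K/W
Total R = ΔT/Q = 215/376 = 0.5718 K/W
R_polyisocyanurate foam = R_total − R_other = 0.5533 K/W
k = L/(R·A) = 0.13/(0.5533×10.4)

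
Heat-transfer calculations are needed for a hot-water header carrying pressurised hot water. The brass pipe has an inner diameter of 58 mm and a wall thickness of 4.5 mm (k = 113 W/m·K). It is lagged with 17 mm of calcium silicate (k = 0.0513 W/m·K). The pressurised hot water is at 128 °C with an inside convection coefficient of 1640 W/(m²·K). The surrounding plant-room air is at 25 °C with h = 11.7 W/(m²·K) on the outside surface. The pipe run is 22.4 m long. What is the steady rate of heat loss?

Q ≈ 1490 W

For a radial system each layer contributes R = ln(r_out/r_in)/(2πkL); films add R = 1/(hA).
R_inner film = 1/(h_i·2πr₁L) = 1/(1640×2π×0.029×22.4) = 1.494×10^-4 K/W
R_brass pipe wall = ln(33.5/29)/(2π×113×22.4) = 9.07×10^-6 K/W
R_calcium silicate = ln(50.5/33.5)/(2π×0.0513×22.4) = 0.05684 K/W
R_outer film = 1/(h_o·2πr_oL) = 1/(11.7×2π×0.0505×22.4) = 0.01203 K/W
R_total = 0.06903 K/W
Q = ΔT/R_total = 103/0.06903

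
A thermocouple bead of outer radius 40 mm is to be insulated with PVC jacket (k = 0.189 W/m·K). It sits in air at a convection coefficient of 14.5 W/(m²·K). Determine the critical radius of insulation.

r_cr ≈ 26.1 mm

For a sphere r_cr = 2k/h = 2×0.189/14.5
r_cr = 26.1 mm; since the bare radius (40 mm) is above r_cr, any added insulation will reduce heat loss.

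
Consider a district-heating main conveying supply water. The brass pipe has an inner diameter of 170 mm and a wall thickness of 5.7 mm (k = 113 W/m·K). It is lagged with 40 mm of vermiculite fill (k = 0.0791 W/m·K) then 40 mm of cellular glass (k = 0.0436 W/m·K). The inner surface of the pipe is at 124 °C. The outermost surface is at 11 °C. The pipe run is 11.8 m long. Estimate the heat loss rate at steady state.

Q ≈ 780 W

For a radial system each layer contributes R = ln(r_out/r_in)/(2πkL); films add R = 1/(hA).
R_brass pipe wall = ln(90.7/85)/(2π×113×11.8) = 7.747×10^-6 K/W
R_vermiculite fill = ln(130.7/90.7)/(2π×0.0791×11.8) = 0.0623 K/W
R_cellular glass = ln(170.7/130.7)/(2π×0.0436×11.8) = 0.0826 K/W
R_total = 0.1449 K/W
Q = ΔT/R_total = 113/0.1449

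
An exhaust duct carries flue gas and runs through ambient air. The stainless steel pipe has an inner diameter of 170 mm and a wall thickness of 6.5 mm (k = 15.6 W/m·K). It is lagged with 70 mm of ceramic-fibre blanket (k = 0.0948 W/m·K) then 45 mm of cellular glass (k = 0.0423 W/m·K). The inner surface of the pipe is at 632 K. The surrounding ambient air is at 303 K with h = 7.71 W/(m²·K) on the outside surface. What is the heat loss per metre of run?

Cylindrical conduction, so R = ln(r₂/r₁)/(2πkL) per layer, in series:
R_stainless steel pipe wall = ln(91.5/85)/(2π×15.6×1) = 7.518×10^-4 K/W
R_ceramic-fibre blanket = ln(161.5/91.5)/(2π×0.0948×1) = 0.9539 K/W
R_cellular glass = ln(206.5/161.5)/(2π×0.0423×1) = 0.9248 K/W
R_outer film = 1/(h_o·2πr_oL) = 1/(7.71×2π×0.2065×1) = 0.09996 K/W
R_total = 1.979 K/W
Q = ΔT/R_total = 329/1.979

q′ ≈ 166 W/m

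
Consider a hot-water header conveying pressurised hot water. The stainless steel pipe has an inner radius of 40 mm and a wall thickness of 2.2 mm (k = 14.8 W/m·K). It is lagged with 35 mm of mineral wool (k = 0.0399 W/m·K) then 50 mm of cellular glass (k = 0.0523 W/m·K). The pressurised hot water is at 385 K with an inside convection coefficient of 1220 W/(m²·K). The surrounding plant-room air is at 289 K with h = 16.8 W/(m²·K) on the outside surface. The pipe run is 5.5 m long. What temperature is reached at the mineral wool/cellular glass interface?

T ≈ 327 K

For a radial system each layer contributes R = ln(r_out/r_in)/(2πkL); films add R = 1/(hA).
R_inner film = 1/(h_i·2πr₁L) = 1/(1220×2π×0.04×5.5) = 5.93×10^-4 K/W
R_stainless steel pipe wall = ln(42.2/40)/(2π×14.8×5.5) = 1.047×10^-4 K/W
R_mineral wool = ln(77.2/42.2)/(2π×0.0399×5.5) = 0.438 K/W
R_cellular glass = ln(127.2/77.2)/(2π×0.0523×5.5) = 0.2763 K/W
R_outer film = 1/(h_o·2πr_oL) = 1/(16.8×2π×0.1272×5.5) = 0.01354 K/W
R_total = 0.7286 K/W
Q = ΔT/R_total = 96/0.7286
Q = 132 W
T_interface = T_inner − Q·ΣR(inner→interface) = 385 − 132×0.4387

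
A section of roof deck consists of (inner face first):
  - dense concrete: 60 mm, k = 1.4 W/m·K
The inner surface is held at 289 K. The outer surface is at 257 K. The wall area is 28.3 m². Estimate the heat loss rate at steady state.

Q ≈ 21100 W

Series thermal resistances:
R_dense concrete = L/(kA) = 0.06/(1.4×28.3) = 0.001514 K/W
R_total = 0.001514 K/W
Q = ΔT / R_total = 32 / 0.001514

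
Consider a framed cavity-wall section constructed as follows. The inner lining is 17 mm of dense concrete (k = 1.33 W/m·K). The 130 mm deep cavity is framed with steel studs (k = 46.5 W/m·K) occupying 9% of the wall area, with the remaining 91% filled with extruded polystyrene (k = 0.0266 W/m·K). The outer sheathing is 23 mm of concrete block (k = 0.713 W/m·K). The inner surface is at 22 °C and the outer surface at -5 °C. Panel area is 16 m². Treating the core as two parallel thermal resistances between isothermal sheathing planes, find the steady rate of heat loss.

Q ≈ 5690 W

Sheathing layers in series; stud and cavity paths in parallel between them.
R_inner = 0.017/(1.33×16) = 7.989×10^-4 K/W
R_stud  = 0.13/(46.5×0.09×16) = 0.001941 K/W
R_cav   = 0.13/(0.0266×0.91×16) = 0.3357 K/W
1/R_core = 1/R_stud + 1/R_cav → R_core = 0.00193 K/W
R_outer = 0.023/(0.713×16) = 0.002016 K/W
R_total = 0.004745 K/W
Q = ΔT/R_total = 27/0.004745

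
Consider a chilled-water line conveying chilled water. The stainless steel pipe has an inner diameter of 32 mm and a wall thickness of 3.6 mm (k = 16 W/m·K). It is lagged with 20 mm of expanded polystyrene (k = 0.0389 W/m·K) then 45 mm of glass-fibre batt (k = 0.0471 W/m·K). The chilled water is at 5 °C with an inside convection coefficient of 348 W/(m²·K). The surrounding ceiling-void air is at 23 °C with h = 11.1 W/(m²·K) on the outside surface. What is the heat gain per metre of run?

Treating each annulus and film as a series resistance:
R_inner film = 1/(h_i·2πr₁L) = 1/(348×2π×0.016×1) = 0.02858 K/W
R_stainless steel pipe wall = ln(19.6/16)/(2π×16×1) = 0.002019 K/W
R_expanded polystyrene = ln(39.6/19.6)/(2π×0.0389×1) = 2.877 K/W
R_glass-fibre batt = ln(84.6/39.6)/(2π×0.0471×1) = 2.565 K/W
R_outer film = 1/(h_o·2πr_oL) = 1/(11.1×2π×0.0846×1) = 0.1695 K/W
R_total = 5.643 K/W
Q = ΔT/R_total = 18/5.643

q′ ≈ 3.19 W/m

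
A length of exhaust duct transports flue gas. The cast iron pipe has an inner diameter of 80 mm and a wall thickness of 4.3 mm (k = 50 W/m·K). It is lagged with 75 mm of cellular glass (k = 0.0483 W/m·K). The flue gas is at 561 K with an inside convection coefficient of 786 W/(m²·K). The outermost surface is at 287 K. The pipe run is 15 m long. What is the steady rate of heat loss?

Q ≈ 1260 W

Radial resistances (cylindrical: R_cond = ln(r_o/r_i)/(2πkL), R_conv = 1/(h·2πrL)):
R_inner film = 1/(h_i·2πr₁L) = 1/(786×2π×0.04×15) = 3.375×10^-4 K/W
R_cast iron pipe wall = ln(44.3/40)/(2π×50×15) = 2.167×10^-5 K/W
R_cellular glass = ln(119.3/44.3)/(2π×0.0483×15) = 0.2176 K/W
R_total = 0.218 K/W
Q = ΔT/R_total = 274/0.218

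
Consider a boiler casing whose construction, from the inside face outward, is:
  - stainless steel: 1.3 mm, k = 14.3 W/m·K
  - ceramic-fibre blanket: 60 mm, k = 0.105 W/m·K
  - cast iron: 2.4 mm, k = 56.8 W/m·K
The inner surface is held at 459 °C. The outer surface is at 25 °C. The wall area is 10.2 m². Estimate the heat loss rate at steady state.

Q ≈ 7750 W

Thermal resistances in series:
R_stainless steel = L/(kA) = 0.0013/(14.3×10.2) = 8.913×10^-6 K/W
R_ceramic-fibre blanket = L/(kA) = 0.06/(0.105×10.2) = 0.05602 K/W
R_cast iron = L/(kA) = 0.0024/(56.8×10.2) = 4.143×10^-6 K/W
R_total = 0.05604 K/W
Q = ΔT / R_total = 434 / 0.05604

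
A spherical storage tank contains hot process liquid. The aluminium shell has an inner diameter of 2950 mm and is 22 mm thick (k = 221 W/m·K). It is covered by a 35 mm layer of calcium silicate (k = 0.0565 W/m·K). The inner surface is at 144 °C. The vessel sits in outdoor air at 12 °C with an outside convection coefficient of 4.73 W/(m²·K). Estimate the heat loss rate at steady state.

Each spherical layer contributes R = (1/r_i − 1/r_o)/(4πk):
R_aluminium shell = (1/1.475 − 1/1.497)/(4π×221) = 3.588×10^-6 K/W
R_calcium silicate = (1/1.497 − 1/1.532)/(4π×0.0565) = 0.02149 K/W
R_outer film = 1/(h·4πr_o²) = 1/(4.73×4π×1.532²) = 0.007168 K/W
R_total = 0.02867 K/W
Q = ΔT/R_total = 132/0.02867

Q ≈ 4600 W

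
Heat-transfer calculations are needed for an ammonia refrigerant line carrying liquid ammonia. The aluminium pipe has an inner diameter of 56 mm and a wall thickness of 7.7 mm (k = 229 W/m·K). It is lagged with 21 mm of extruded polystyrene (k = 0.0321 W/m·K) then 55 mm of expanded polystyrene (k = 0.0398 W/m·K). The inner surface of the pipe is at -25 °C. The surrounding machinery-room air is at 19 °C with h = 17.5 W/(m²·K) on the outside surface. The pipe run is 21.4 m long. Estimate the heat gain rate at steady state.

Cylindrical conduction, so R = ln(r₂/r₁)/(2πkL) per layer, in series:
R_aluminium pipe wall = ln(35.7/28)/(2π×229×21.4) = 7.89×10^-6 K/W
R_extruded polystyrene = ln(56.7/35.7)/(2π×0.0321×21.4) = 0.1072 K/W
R_expanded polystyrene = ln(111.7/56.7)/(2π×0.0398×21.4) = 0.1267 K/W
R_outer film = 1/(h_o·2πr_oL) = 1/(17.5×2π×0.1117×21.4) = 0.003805 K/W
R_total = 0.2377 K/W
Q = ΔT/R_total = 44/0.2377

Q ≈ 185 W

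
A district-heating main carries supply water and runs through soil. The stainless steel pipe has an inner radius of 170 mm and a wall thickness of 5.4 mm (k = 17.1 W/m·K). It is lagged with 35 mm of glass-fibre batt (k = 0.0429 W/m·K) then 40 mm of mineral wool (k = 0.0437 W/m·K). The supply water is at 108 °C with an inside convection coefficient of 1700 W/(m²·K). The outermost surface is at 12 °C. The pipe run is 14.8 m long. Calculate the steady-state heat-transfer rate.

Treating each annulus and film as a series resistance:
R_inner film = 1/(h_i·2πr₁L) = 1/(1700×2π×0.17×14.8) = 3.721×10^-5 K/W
R_stainless steel pipe wall = ln(175.4/170)/(2π×17.1×14.8) = 1.967×10^-5 K/W
R_glass-fibre batt = ln(210.4/175.4)/(2π×0.0429×14.8) = 0.04561 K/W
R_mineral wool = ln(250.4/210.4)/(2π×0.0437×14.8) = 0.04283 K/W
R_total = 0.08849 K/W
Q = ΔT/R_total = 96/0.08849

Q ≈ 1080 W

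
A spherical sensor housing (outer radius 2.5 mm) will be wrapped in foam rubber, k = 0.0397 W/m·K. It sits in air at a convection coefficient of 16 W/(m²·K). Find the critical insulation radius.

r_cr ≈ 4.96 mm

For a sphere r_cr = 2k/h = 2×0.0397/16
r_cr = 4.96 mm; since the bare radius (2.5 mm) is below r_cr, adding a thin layer of insulation will *increase* heat loss.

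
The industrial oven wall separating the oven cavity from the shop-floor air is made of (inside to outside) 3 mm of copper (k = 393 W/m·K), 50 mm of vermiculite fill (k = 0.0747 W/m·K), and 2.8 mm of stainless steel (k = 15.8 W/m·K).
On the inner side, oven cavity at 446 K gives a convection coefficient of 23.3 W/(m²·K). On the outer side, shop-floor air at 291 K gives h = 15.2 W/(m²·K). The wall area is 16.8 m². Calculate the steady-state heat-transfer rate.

Q ≈ 3350 W

Thermal resistances in series:
R_inner film = 1/(h_i·A) = 1/(23.3×16.8) = 0.002555 K/W
R_copper = L/(kA) = 0.003/(393×16.8) = 4.544×10^-7 K/W
R_vermiculite fill = L/(kA) = 0.05/(0.0747×16.8) = 0.03984 K/W
R_stainless steel = L/(kA) = 0.0028/(15.8×16.8) = 1.055×10^-5 K/W
R_outer film = 1/(h_o·A) = 1/(15.2×16.8) = 0.003916 K/W
R_total = 0.04632 K/W
Q = ΔT / R_total = 155 / 0.04632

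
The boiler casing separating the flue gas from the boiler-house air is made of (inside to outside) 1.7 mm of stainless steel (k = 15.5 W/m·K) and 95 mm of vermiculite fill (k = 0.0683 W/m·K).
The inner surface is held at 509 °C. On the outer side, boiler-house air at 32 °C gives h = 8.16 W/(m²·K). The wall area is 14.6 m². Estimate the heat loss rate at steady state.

Q ≈ 4600 W

Series thermal resistances:
R_stainless steel = L/(kA) = 0.0017/(15.5×14.6) = 7.512×10^-6 K/W
R_vermiculite fill = L/(kA) = 0.095/(0.0683×14.6) = 0.09527 K/W
R_outer film = 1/(h_o·A) = 1/(8.16×14.6) = 0.008394 K/W
R_total = 0.1037 K/W
Q = ΔT / R_total = 477 / 0.1037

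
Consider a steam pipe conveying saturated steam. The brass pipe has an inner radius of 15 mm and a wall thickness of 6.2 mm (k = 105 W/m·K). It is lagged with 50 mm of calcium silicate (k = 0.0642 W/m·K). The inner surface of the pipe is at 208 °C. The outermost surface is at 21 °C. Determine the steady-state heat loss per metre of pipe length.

Cylindrical conduction, so R = ln(r₂/r₁)/(2πkL) per layer, in series:
R_brass pipe wall = ln(21.2/15)/(2π×105×1) = 5.244×10^-4 K/W
R_calcium silicate = ln(71.2/21.2)/(2π×0.0642×1) = 3.003 K/W
R_total = 3.004 K/W
Q = ΔT/R_total = 187/3.004

q′ ≈ 62.3 W/m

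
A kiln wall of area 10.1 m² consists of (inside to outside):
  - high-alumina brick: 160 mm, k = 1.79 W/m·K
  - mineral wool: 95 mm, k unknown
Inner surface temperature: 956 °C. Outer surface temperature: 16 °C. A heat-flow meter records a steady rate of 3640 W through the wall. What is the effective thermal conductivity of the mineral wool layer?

Series thermal resistances:
R_high-alumina brick = L/(kA) = 0.16/(1.79×10.1) = 0.00885 K/W
Sum of known resistances R_other = 0.00885 K/W
Total R = ΔT/Q = 940/3640 = 0.2582 K/W
R_mineral wool = R_total − R_other = 0.2494 K/W
k = L/(R·A) = 0.095/(0.2494×10.1)

k ≈ 0.0377 W/(m·K)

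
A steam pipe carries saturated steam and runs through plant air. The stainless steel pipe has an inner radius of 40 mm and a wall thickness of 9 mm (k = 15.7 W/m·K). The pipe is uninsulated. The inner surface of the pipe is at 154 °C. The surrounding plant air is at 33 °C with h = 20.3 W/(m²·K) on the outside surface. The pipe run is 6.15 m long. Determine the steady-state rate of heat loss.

Per-layer cylindrical resistances, series-summed:
R_stainless steel pipe wall = ln(49/40)/(2π×15.7×6.15) = 3.345×10^-4 K/W
R_outer film = 1/(h_o·2πr_oL) = 1/(20.3×2π×0.049×6.15) = 0.02602 K/W
R_total = 0.02635 K/W
Q = ΔT/R_total = 121/0.02635

Q ≈ 4590 W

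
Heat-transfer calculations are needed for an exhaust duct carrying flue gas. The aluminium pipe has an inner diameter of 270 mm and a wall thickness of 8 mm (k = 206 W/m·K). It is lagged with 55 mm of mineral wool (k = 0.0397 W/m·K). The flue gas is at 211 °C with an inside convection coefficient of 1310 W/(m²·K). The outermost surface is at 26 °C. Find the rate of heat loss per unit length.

Radial resistances (cylindrical: R_cond = ln(r_o/r_i)/(2πkL), R_conv = 1/(h·2πrL)):
R_inner film = 1/(h_i·2πr₁L) = 1/(1310×2π×0.135×1) = 8.999×10^-4 K/W
R_aluminium pipe wall = ln(143/135)/(2π×206×1) = 4.448×10^-5 K/W
R_mineral wool = ln(198/143)/(2π×0.0397×1) = 1.305 K/W
R_total = 1.306 K/W
Q = ΔT/R_total = 185/1.306

q′ ≈ 142 W/m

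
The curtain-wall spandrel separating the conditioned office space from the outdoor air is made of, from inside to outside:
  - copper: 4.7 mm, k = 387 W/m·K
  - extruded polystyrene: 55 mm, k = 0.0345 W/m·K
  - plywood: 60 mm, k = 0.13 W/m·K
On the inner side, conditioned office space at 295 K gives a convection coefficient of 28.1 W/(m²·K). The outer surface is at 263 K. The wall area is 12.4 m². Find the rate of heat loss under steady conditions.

Thermal resistances in series:
R_inner film = 1/(h_i·A) = 1/(28.1×12.4) = 0.00287 K/W
R_copper = L/(kA) = 0.0047/(387×12.4) = 9.794×10^-7 K/W
R_extruded polystyrene = L/(kA) = 0.055/(0.0345×12.4) = 0.1286 K/W
R_plywood = L/(kA) = 0.06/(0.13×12.4) = 0.03722 K/W
R_total = 0.1687 K/W
Q = ΔT / R_total = 32 / 0.1687

Q ≈ 190 W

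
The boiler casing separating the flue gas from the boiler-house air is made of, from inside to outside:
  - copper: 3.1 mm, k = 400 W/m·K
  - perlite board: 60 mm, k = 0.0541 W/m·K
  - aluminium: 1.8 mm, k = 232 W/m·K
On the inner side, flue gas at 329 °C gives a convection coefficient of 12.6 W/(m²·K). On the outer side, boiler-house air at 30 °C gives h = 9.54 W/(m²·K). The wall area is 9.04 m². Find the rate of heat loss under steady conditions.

Using the resistance-network approach (series):
R_inner film = 1/(h_i·A) = 1/(12.6×9.04) = 0.008779 K/W
R_copper = L/(kA) = 0.0031/(400×9.04) = 8.573×10^-7 K/W
R_perlite board = L/(kA) = 0.06/(0.0541×9.04) = 0.1227 K/W
R_aluminium = L/(kA) = 0.0018/(232×9.04) = 8.583×10^-7 K/W
R_outer film = 1/(h_o·A) = 1/(9.54×9.04) = 0.0116 K/W
R_total = 0.1431 K/W
Q = ΔT / R_total = 299 / 0.1431

Q ≈ 2090 W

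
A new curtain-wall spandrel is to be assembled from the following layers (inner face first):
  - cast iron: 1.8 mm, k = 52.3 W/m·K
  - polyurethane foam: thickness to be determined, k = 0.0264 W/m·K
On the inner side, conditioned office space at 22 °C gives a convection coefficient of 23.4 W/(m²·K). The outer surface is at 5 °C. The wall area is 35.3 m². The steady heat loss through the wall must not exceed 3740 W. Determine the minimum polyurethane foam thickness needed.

Using the resistance-network approach (series):
R_inner film = 1/(h_i·A) = 1/(23.4×35.3) = 0.001211 K/W
R_cast iron = L/(kA) = 0.0018/(52.3×35.3) = 9.75×10^-7 K/W
Sum of the known resistances R_other = 0.001212 K/W
Required total resistance R_tot = ΔT/Q_allow = 17/3740 = 0.004545 K/W
R_polyurethane foam = R_tot − R_other = 0.003334 K/W
L = R·k·A = 0.003334×0.0264×35.3

L ≈ 3.11 mm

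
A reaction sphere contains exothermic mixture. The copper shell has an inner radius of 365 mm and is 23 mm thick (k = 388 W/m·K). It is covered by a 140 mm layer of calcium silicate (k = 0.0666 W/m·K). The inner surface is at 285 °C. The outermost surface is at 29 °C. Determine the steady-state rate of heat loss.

Q ≈ 314 W

For a spherical shell R = (1/r₁ − 1/r₂)/(4πk); film R = 1/(h·4πr²). In series:
R_copper shell = (1/0.365 − 1/0.388)/(4π×388) = 3.331×10^-5 K/W
R_calcium silicate = (1/0.388 − 1/0.528)/(4π×0.0666) = 0.8165 K/W
R_total = 0.8166 K/W
Q = ΔT/R_total = 256/0.8166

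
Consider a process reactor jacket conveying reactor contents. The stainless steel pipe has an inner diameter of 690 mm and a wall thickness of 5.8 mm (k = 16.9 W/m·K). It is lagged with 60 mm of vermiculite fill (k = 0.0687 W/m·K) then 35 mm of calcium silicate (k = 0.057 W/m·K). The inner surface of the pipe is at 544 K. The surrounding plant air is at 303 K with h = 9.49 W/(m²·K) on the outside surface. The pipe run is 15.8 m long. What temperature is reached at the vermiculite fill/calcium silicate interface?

T ≈ 404 K

Treating each annulus and film as a series resistance:
R_stainless steel pipe wall = ln(350.8/345)/(2π×16.9×15.8) = 9.937×10^-6 K/W
R_vermiculite fill = ln(410.8/350.8)/(2π×0.0687×15.8) = 0.02315 K/W
R_calcium silicate = ln(445.8/410.8)/(2π×0.057×15.8) = 0.01445 K/W
R_outer film = 1/(h_o·2πr_oL) = 1/(9.49×2π×0.4458×15.8) = 0.002381 K/W
R_total = 0.03999 K/W
Q = ΔT/R_total = 241/0.03999
Q = 6030 W
T_interface = T_inner − Q·ΣR(inner→interface) = 544 − 6030×0.02316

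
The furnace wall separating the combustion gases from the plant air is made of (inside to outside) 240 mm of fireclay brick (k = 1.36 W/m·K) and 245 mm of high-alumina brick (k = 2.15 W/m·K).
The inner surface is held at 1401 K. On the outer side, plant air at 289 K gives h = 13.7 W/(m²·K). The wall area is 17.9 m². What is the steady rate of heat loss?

Q ≈ 54800 W

Model the wall as resistances in series:
R_fireclay brick = L/(kA) = 0.24/(1.36×17.9) = 0.009859 K/W
R_high-alumina brick = L/(kA) = 0.245/(2.15×17.9) = 0.006366 K/W
R_outer film = 1/(h_o·A) = 1/(13.7×17.9) = 0.004078 K/W
R_total = 0.0203 K/W
Q = ΔT / R_total = 1112 / 0.0203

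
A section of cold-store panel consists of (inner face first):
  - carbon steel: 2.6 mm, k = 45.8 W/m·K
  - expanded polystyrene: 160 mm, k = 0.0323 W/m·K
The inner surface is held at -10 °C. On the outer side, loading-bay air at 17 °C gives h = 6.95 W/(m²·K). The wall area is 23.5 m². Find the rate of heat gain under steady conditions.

Q ≈ 124 W

Using the resistance-network approach (series):
R_carbon steel = L/(kA) = 0.0026/(45.8×23.5) = 2.416×10^-6 K/W
R_expanded polystyrene = L/(kA) = 0.16/(0.0323×23.5) = 0.2108 K/W
R_outer film = 1/(h_o·A) = 1/(6.95×23.5) = 0.006123 K/W
R_total = 0.2169 K/W
Q = ΔT / R_total = 27 / 0.2169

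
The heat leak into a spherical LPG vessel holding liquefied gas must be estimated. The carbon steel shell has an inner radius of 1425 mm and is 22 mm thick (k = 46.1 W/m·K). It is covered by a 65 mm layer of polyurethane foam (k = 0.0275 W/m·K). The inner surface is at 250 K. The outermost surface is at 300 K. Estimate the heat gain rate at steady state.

For a spherical shell R = (1/r₁ − 1/r₂)/(4πk); film R = 1/(h·4πr²). In series:
R_carbon steel shell = (1/1.425 − 1/1.447)/(4π×46.1) = 1.842×10^-5 K/W
R_polyurethane foam = (1/1.447 − 1/1.512)/(4π×0.0275) = 0.08597 K/W
R_total = 0.08599 K/W
Q = ΔT/R_total = 50/0.08599

Q ≈ 581 W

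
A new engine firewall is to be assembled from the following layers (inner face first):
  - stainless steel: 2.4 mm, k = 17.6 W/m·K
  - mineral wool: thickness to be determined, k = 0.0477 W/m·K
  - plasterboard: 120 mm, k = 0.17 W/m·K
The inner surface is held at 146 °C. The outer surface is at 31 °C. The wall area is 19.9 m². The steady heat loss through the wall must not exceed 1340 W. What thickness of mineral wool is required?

Series thermal resistances:
R_stainless steel = L/(kA) = 0.0024/(17.6×19.9) = 6.852×10^-6 K/W
R_plasterboard = L/(kA) = 0.12/(0.17×19.9) = 0.03547 K/W
Sum of the known resistances R_other = 0.03548 K/W
Required total resistance R_tot = ΔT/Q_allow = 115/1340 = 0.08582 K/W
R_mineral wool = R_tot − R_other = 0.05034 K/W
L = R·k·A = 0.05034×0.0477×19.9

L ≈ 47.8 mm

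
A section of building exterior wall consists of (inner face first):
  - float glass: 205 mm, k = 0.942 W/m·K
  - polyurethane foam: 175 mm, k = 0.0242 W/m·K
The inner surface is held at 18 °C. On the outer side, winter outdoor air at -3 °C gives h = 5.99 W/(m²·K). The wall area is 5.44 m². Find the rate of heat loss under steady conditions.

Q ≈ 15 W

Using the resistance-network approach (series):
R_float glass = L/(kA) = 0.205/(0.942×5.44) = 0.04 K/W
R_polyurethane foam = L/(kA) = 0.175/(0.0242×5.44) = 1.329 K/W
R_outer film = 1/(h_o·A) = 1/(5.99×5.44) = 0.03069 K/W
R_total = 1.4 K/W
Q = ΔT / R_total = 21 / 1.4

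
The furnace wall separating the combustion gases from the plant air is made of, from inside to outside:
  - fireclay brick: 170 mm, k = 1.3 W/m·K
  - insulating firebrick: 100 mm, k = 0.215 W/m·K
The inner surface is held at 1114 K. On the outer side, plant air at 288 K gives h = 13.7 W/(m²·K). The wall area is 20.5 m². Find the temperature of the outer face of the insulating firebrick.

Series thermal resistances:
R_fireclay brick = L/(kA) = 0.17/(1.3×20.5) = 0.006379 K/W
R_insulating firebrick = L/(kA) = 0.1/(0.215×20.5) = 0.02269 K/W
R_outer film = 1/(h_o·A) = 1/(13.7×20.5) = 0.003561 K/W
R_total = 0.03263 K/W;  Q = ΔT/R_total = 826/0.03263 = 25320 W
T_interface = T_inner − Q·ΣR(inner→interface) = 1114 − 25300×0.02907

T ≈ 378 K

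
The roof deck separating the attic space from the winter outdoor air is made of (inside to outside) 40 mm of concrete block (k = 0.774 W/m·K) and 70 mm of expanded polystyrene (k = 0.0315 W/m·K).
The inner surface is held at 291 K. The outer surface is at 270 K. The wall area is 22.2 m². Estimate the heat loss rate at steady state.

Using the resistance-network approach (series):
R_concrete block = L/(kA) = 0.04/(0.774×22.2) = 0.002328 K/W
R_expanded polystyrene = L/(kA) = 0.07/(0.0315×22.2) = 0.1001 K/W
R_total = 0.1024 K/W
Q = ΔT / R_total = 21 / 0.1024

Q ≈ 205 W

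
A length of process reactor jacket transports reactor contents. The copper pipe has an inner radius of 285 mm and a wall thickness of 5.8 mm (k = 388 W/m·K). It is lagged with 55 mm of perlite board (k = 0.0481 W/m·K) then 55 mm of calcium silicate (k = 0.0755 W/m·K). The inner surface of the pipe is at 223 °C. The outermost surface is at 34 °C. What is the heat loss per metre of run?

q′ ≈ 214 W/m

For a radial system each layer contributes R = ln(r_out/r_in)/(2πkL); films add R = 1/(hA).
R_copper pipe wall = ln(290.8/285)/(2π×388×1) = 8.264×10^-6 K/W
R_perlite board = ln(345.8/290.8)/(2π×0.0481×1) = 0.5732 K/W
R_calcium silicate = ln(400.8/345.8)/(2π×0.0755×1) = 0.3111 K/W
R_total = 0.8843 K/W
Q = ΔT/R_total = 189/0.8843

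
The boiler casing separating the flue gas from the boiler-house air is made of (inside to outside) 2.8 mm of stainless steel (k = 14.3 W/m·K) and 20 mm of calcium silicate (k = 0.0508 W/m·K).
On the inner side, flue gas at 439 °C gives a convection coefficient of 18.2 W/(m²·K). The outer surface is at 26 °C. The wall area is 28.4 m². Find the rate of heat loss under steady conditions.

Treating each layer as a thermal resistance in series:
R_inner film = 1/(h_i·A) = 1/(18.2×28.4) = 0.001935 K/W
R_stainless steel = L/(kA) = 0.0028/(14.3×28.4) = 6.895×10^-6 K/W
R_calcium silicate = L/(kA) = 0.02/(0.0508×28.4) = 0.01386 K/W
R_total = 0.0158 K/W
Q = ΔT / R_total = 413 / 0.0158

Q ≈ 26100 W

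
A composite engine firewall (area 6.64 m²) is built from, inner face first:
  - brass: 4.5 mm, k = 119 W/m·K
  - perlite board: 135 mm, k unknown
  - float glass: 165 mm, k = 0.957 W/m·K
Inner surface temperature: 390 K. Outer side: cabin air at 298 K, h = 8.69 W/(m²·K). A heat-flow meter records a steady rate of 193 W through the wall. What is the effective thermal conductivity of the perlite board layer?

Using the resistance-network approach (series):
R_brass = L/(kA) = 0.0045/(119×6.64) = 5.695×10^-6 K/W
R_float glass = L/(kA) = 0.165/(0.957×6.64) = 0.02597 K/W
R_outer film = 1/(h_o·A) = 1/(8.69×6.64) = 0.01733 K/W
Sum of known resistances R_other = 0.0433 K/W
Total R = ΔT/Q = 92/193 = 0.4767 K/W
R_perlite board = R_total − R_other = 0.4334 K/W
k = L/(R·A) = 0.135/(0.4334×6.64)

k ≈ 0.0469 W/(m·K)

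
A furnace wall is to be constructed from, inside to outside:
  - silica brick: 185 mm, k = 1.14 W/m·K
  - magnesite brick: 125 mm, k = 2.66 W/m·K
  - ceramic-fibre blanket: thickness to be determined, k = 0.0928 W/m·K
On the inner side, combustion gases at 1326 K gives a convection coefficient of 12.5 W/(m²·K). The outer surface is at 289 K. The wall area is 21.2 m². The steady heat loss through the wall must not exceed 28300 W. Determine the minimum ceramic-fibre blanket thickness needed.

L ≈ 45.2 mm

Thermal resistances in series:
R_inner film = 1/(h_i·A) = 1/(12.5×21.2) = 0.003774 K/W
R_silica brick = L/(kA) = 0.185/(1.14×21.2) = 0.007655 K/W
R_magnesite brick = L/(kA) = 0.125/(2.66×21.2) = 0.002217 K/W
Sum of the known resistances R_other = 0.01364 K/W
Required total resistance R_tot = ΔT/Q_allow = 1037/28300 = 0.03664 K/W
R_ceramic-fibre blanket = R_tot − R_other = 0.023 K/W
L = R·k·A = 0.023×0.0928×21.2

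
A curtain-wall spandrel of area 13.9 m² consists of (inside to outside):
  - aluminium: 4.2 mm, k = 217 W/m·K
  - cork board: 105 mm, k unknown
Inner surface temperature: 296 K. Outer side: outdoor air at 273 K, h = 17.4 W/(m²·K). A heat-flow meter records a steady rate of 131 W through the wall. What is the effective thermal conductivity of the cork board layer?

k ≈ 0.0441 W/(m·K)

Using the resistance-network approach (series):
R_aluminium = L/(kA) = 0.0042/(217×13.9) = 1.392×10^-6 K/W
R_outer film = 1/(h_o·A) = 1/(17.4×13.9) = 0.004135 K/W
Sum of known resistances R_other = 0.004136 K/W
Total R = ΔT/Q = 23/131 = 0.1756 K/W
R_cork board = R_total − R_other = 0.1714 K/W
k = L/(R·A) = 0.105/(0.1714×13.9)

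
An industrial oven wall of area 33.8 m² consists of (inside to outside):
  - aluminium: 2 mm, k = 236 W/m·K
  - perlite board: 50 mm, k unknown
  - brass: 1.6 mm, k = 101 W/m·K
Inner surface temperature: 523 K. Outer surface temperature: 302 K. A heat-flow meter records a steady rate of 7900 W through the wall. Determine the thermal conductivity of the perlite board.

Series thermal resistances:
R_aluminium = L/(kA) = 0.002/(236×33.8) = 2.507×10^-7 K/W
R_brass = L/(kA) = 0.0016/(101×33.8) = 4.687×10^-7 K/W
Sum of known resistances R_other = 7.194×10^-7 K/W
Total R = ΔT/Q = 221/7900 = 0.02797 K/W
R_perlite board = R_total − R_other = 0.02797 K/W
k = L/(R·A) = 0.05/(0.02797×33.8)

k ≈ 0.0529 W/(m·K)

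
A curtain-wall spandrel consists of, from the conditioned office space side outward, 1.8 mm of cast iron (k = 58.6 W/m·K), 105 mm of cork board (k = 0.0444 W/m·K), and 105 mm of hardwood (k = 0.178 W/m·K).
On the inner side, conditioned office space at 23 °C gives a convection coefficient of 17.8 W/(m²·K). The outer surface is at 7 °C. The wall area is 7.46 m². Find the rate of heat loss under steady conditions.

Q ≈ 39.6 W

Thermal resistances in series:
R_inner film = 1/(h_i·A) = 1/(17.8×7.46) = 0.007531 K/W
R_cast iron = L/(kA) = 0.0018/(58.6×7.46) = 4.118×10^-6 K/W
R_cork board = L/(kA) = 0.105/(0.0444×7.46) = 0.317 K/W
R_hardwood = L/(kA) = 0.105/(0.178×7.46) = 0.07907 K/W
R_total = 0.4036 K/W
Q = ΔT / R_total = 16 / 0.4036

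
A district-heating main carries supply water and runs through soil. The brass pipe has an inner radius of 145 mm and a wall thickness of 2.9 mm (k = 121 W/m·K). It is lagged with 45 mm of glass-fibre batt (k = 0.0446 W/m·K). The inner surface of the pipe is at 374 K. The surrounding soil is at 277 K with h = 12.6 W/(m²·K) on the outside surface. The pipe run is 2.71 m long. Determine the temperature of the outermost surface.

T ≈ 283 K

Cylindrical conduction, so R = ln(r₂/r₁)/(2πkL) per layer, in series:
R_brass pipe wall = ln(147.9/145)/(2π×121×2.71) = 9.611×10^-6 K/W
R_glass-fibre batt = ln(192.9/147.9)/(2π×0.0446×2.71) = 0.3498 K/W
R_outer film = 1/(h_o·2πr_oL) = 1/(12.6×2π×0.1929×2.71) = 0.02416 K/W
R_total = 0.374 K/W
Q = ΔT/R_total = 97/0.374
Q = 259 W
T_interface = T_inner − Q·ΣR(inner→interface) = 374 − 259×0.3498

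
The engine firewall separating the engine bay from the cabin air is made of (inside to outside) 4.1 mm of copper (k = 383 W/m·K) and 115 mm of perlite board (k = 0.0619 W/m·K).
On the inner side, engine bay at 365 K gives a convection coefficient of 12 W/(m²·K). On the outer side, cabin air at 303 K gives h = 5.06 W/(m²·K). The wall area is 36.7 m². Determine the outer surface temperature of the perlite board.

T ≈ 309 K

Thermal resistances in series:
R_inner film = 1/(h_i·A) = 1/(12×36.7) = 0.002271 K/W
R_copper = L/(kA) = 0.0041/(383×36.7) = 2.917×10^-7 K/W
R_perlite board = L/(kA) = 0.115/(0.0619×36.7) = 0.05062 K/W
R_outer film = 1/(h_o·A) = 1/(5.06×36.7) = 0.005385 K/W
R_total = 0.05828 K/W;  Q = ΔT/R_total = 62/0.05828 = 1064 W
T_interface = T_inner − Q·ΣR(inner→interface) = 365 − 1060×0.05289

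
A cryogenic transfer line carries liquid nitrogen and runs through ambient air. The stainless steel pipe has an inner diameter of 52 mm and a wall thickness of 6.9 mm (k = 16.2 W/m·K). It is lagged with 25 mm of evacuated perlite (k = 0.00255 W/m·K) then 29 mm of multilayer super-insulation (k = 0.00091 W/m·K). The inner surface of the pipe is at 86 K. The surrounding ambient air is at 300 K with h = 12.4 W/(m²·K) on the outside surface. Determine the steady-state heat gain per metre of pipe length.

Treating each annulus and film as a series resistance:
R_stainless steel pipe wall = ln(32.9/26)/(2π×16.2×1) = 0.002312 K/W
R_evacuated perlite = ln(57.9/32.9)/(2π×0.00255×1) = 35.28 K/W
R_multilayer super-insulation = ln(86.9/57.9)/(2π×0.00091×1) = 71.01 K/W
R_outer film = 1/(h_o·2πr_oL) = 1/(12.4×2π×0.0869×1) = 0.1477 K/W
R_total = 106.4 K/W
Q = ΔT/R_total = 214/106.4

q′ ≈ 2.01 W/m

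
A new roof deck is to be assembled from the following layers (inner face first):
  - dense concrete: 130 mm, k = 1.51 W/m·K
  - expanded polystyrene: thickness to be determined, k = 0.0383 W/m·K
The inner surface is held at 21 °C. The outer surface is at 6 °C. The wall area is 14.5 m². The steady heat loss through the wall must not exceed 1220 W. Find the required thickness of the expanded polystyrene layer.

L ≈ 3.53 mm

Using the resistance-network approach (series):
R_dense concrete = L/(kA) = 0.13/(1.51×14.5) = 0.005937 K/W
Sum of the known resistances R_other = 0.005937 K/W
Required total resistance R_tot = ΔT/Q_allow = 15/1220 = 0.0123 K/W
R_expanded polystyrene = R_tot − R_other = 0.006358 K/W
L = R·k·A = 0.006358×0.0383×14.5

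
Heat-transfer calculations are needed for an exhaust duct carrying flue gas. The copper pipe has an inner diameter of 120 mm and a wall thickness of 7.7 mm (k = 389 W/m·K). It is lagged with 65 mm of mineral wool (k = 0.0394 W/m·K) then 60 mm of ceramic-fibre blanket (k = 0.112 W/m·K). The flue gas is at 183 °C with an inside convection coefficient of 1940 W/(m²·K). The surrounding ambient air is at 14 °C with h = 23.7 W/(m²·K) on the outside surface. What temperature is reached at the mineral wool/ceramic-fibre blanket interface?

T ≈ 43.1 °C

Treating each annulus and film as a series resistance:
R_inner film = 1/(h_i·2πr₁L) = 1/(1940×2π×0.06×1) = 0.001367 K/W
R_copper pipe wall = ln(67.7/60)/(2π×389×1) = 4.94×10^-5 K/W
R_mineral wool = ln(132.7/67.7)/(2π×0.0394×1) = 2.719 K/W
R_ceramic-fibre blanket = ln(192.7/132.7)/(2π×0.112×1) = 0.5301 K/W
R_outer film = 1/(h_o·2πr_oL) = 1/(23.7×2π×0.1927×1) = 0.03485 K/W
R_total = 3.285 K/W
Q = ΔT/R_total = 169/3.285
Q = 51.4 W/m
T_interface = T_inner − Q·ΣR(inner→interface) = 183 − 51.4×2.72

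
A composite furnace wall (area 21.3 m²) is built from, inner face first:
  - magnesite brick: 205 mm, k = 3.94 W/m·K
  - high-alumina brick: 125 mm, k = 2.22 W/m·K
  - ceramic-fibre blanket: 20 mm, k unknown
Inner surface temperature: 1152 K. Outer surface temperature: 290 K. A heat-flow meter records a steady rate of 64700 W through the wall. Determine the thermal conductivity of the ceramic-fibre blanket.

Series thermal resistances:
R_magnesite brick = L/(kA) = 0.205/(3.94×21.3) = 0.002443 K/W
R_high-alumina brick = L/(kA) = 0.125/(2.22×21.3) = 0.002643 K/W
Sum of known resistances R_other = 0.005086 K/W
Total R = ΔT/Q = 862/64700 = 0.01332 K/W
R_ceramic-fibre blanket = R_total − R_other = 0.008237 K/W
k = L/(R·A) = 0.02/(0.008237×21.3)

k ≈ 0.114 W/(m·K)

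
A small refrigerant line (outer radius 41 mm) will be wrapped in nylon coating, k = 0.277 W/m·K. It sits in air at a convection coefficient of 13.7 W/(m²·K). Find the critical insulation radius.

r_cr ≈ 20.2 mm

For a cylinder r_cr = k/h = 0.277/13.7
r_cr = 20.2 mm; since the bare radius (41 mm) is above r_cr, any added insulation will reduce heat loss.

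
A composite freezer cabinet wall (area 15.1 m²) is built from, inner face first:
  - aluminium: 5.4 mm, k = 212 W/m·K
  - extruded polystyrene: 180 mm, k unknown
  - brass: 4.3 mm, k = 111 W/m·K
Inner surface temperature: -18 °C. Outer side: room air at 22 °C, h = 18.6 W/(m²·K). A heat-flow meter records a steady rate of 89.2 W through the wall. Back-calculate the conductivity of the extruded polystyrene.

k ≈ 0.0268 W/(m·K)

Using the resistance-network approach (series):
R_aluminium = L/(kA) = 0.0054/(212×15.1) = 1.687×10^-6 K/W
R_brass = L/(kA) = 0.0043/(111×15.1) = 2.565×10^-6 K/W
R_outer film = 1/(h_o·A) = 1/(18.6×15.1) = 0.00356 K/W
Sum of known resistances R_other = 0.003565 K/W
Total R = ΔT/Q = 40/89.2 = 0.4484 K/W
R_extruded polystyrene = R_total − R_other = 0.4449 K/W
k = L/(R·A) = 0.18/(0.4449×15.1)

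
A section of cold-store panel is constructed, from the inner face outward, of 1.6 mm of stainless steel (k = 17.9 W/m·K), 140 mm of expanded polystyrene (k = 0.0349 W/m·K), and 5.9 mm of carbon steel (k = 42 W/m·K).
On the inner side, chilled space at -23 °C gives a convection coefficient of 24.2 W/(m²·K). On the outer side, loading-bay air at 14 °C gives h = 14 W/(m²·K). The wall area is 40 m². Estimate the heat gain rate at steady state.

Model the wall as resistances in series:
R_inner film = 1/(h_i·A) = 1/(24.2×40) = 0.001033 K/W
R_stainless steel = L/(kA) = 0.0016/(17.9×40) = 2.235×10^-6 K/W
R_expanded polystyrene = L/(kA) = 0.14/(0.0349×40) = 0.1003 K/W
R_carbon steel = L/(kA) = 0.0059/(42×40) = 3.512×10^-6 K/W
R_outer film = 1/(h_o·A) = 1/(14×40) = 0.001786 K/W
R_total = 0.1031 K/W
Q = ΔT / R_total = 37 / 0.1031

Q ≈ 359 W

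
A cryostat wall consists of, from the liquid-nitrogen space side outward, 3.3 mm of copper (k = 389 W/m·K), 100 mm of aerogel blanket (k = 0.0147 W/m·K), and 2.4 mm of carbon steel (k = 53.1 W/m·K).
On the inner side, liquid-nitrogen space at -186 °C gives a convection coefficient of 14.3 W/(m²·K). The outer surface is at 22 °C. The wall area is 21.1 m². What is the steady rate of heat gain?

Q ≈ 639 W

Model the wall as resistances in series:
R_inner film = 1/(h_i·A) = 1/(14.3×21.1) = 0.003314 K/W
R_copper = L/(kA) = 0.0033/(389×21.1) = 4.021×10^-7 K/W
R_aerogel blanket = L/(kA) = 0.1/(0.0147×21.1) = 0.3224 K/W
R_carbon steel = L/(kA) = 0.0024/(53.1×21.1) = 2.142×10^-6 K/W
R_total = 0.3257 K/W
Q = ΔT / R_total = 208 / 0.3257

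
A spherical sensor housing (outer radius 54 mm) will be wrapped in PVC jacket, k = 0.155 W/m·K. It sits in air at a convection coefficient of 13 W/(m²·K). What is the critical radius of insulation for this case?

r_cr ≈ 23.8 mm

For a sphere r_cr = 2k/h = 2×0.155/13
r_cr = 23.8 mm; since the bare radius (54 mm) is above r_cr, any added insulation will reduce heat loss.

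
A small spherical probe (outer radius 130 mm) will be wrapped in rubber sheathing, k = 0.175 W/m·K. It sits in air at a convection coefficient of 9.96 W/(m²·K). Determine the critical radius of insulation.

For a sphere r_cr = 2k/h = 2×0.175/9.96
r_cr = 35.1 mm; since the bare radius (130 mm) is above r_cr, any added insulation will reduce heat loss.

r_cr ≈ 35.1 mm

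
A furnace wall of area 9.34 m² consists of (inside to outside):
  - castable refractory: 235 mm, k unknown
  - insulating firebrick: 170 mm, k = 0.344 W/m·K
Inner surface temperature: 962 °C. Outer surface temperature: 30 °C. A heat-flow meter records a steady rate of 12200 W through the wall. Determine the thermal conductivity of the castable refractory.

k ≈ 1.07 W/(m·K)

Treating each layer as a thermal resistance in series:
R_insulating firebrick = L/(kA) = 0.17/(0.344×9.34) = 0.05291 K/W
Sum of known resistances R_other = 0.05291 K/W
Total R = ΔT/Q = 932/12200 = 0.07639 K/W
R_castable refractory = R_total − R_other = 0.02348 K/W
k = L/(R·A) = 0.235/(0.02348×9.34)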